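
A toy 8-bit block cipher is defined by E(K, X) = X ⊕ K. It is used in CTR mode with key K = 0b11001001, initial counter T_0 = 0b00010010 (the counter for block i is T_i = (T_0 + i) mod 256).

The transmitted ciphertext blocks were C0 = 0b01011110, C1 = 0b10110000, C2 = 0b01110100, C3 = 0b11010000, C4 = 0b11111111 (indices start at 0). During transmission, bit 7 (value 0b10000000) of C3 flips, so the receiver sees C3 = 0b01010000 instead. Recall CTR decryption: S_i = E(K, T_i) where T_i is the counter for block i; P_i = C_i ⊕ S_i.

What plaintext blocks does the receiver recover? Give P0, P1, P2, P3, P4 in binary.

P0 = 0b10000101, P1 = 0b01101010, P2 = 0b10101001, P3 = 0b10001100, P4 = 0b00100000

Only C3 changed, to 0b01010000. In CTR, a change in C_i flips the same bit in P_i only; the keystream is unaffected. Decrypting the received ciphertext:
P0: T = 0b00010010, S = E(K, T) = 0b11011011; 0b01011110 ⊕ 0b11011011 = 0b10000101.
P1: T = 0b00010011, S = E(K, T) = 0b11011010; 0b10110000 ⊕ 0b11011010 = 0b01101010.
P2: T = 0b00010100, S = E(K, T) = 0b11011101; 0b01110100 ⊕ 0b11011101 = 0b10101001.
P3: T = 0b00010101, S = E(K, T) = 0b11011100; 0b01010000 ⊕ 0b11011100 = 0b10001100.
P4: T = 0b00010110, S = E(K, T) = 0b11011111; 0b11111111 ⊕ 0b11011111 = 0b00100000.
Blocks that differ from the original plaintext: P3.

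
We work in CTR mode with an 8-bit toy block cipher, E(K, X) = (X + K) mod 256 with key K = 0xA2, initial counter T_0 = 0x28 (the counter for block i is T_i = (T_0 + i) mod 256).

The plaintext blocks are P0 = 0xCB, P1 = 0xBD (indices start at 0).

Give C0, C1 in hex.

CTR encryption: S_i = E(K, T_i) where T_i is the counter for block i; C_i = P_i ⊕ S_i.
C0: T = 0x28, S = E(K, T) = 0xCA; 0xCB ⊕ 0xCA = 0x01.
C1: T = 0x29, S = E(K, T) = 0xCB; 0xBD ⊕ 0xCB = 0x76.

C0 = 0x01, C1 = 0x76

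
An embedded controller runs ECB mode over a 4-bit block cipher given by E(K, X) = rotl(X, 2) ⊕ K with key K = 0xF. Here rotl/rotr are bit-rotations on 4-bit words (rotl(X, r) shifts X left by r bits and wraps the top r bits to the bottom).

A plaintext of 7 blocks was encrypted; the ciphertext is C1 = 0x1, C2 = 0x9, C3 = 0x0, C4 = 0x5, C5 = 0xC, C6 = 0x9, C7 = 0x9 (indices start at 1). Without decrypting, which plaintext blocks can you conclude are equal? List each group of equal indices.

ECB encrypts each block independently with the same key, so equal ciphertext blocks imply equal plaintext blocks.
C2 = C6 = C7 = 0x9, so P2 = P6 = P7.

P2 = P6 = P7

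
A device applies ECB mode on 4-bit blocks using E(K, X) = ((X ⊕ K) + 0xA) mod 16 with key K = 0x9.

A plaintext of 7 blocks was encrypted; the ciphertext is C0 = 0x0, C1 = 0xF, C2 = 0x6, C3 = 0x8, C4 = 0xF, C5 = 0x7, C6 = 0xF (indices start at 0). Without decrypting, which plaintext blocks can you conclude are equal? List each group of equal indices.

P1 = P4 = P6

ECB encrypts each block independently with the same key, so equal ciphertext blocks imply equal plaintext blocks.
C1 = C4 = C6 = 0xF, so P1 = P4 = P6.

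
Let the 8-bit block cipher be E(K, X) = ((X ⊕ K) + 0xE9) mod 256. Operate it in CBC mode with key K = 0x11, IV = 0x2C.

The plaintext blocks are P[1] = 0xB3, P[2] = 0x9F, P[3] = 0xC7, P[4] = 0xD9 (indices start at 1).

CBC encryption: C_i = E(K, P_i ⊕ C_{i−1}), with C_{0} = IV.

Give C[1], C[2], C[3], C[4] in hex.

C[1] = 0x77, C[2] = 0xE2, C[3] = 0x1D, C[4] = 0xBE

C[1]: P[1] ⊕ 0x2C = 0x9F; E(K, 0x9F) = 0x77.
C[2]: P[2] ⊕ 0x77 = 0xE8; E(K, 0xE8) = 0xE2.
C[3]: P[3] ⊕ 0xE2 = 0x25; E(K, 0x25) = 0x1D.
C[4]: P[4] ⊕ 0x1D = 0xC4; E(K, 0xC4) = 0xBE.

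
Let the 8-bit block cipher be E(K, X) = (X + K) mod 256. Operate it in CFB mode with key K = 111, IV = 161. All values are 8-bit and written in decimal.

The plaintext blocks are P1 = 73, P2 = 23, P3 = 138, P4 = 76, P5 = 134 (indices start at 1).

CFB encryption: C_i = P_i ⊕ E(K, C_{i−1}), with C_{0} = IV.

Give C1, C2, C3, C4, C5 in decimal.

C1: E(K, 161) = 16; 73 ⊕ 16 = 89.
C2: E(K, 89) = 200; 23 ⊕ 200 = 223.
C3: E(K, 223) = 78; 138 ⊕ 78 = 196.
C4: E(K, 196) = 51; 76 ⊕ 51 = 127.
C5: E(K, 127) = 238; 134 ⊕ 238 = 104.

C1 = 89, C2 = 223, C3 = 196, C4 = 127, C5 = 104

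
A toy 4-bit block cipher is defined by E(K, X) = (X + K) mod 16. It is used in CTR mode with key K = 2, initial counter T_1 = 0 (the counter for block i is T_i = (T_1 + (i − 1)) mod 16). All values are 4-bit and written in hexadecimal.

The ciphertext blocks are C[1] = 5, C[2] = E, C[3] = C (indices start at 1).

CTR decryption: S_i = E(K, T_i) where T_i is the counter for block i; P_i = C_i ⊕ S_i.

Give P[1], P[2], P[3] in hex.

P[1] = 7, P[2] = D, P[3] = 8

P[1]: T = 0, S = E(K, T) = 2; 5 ⊕ 2 = 7.
P[2]: T = 1, S = E(K, T) = 3; E ⊕ 3 = D.
P[3]: T = 2, S = E(K, T) = 4; C ⊕ 4 = 8.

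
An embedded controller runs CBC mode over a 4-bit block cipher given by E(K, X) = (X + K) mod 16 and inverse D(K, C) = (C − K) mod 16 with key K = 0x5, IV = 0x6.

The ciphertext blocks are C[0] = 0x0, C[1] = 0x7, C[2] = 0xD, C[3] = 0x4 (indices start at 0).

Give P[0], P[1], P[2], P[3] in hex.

CBC decryption: P_i = D(K, C_i) ⊕ C_{i−1}, with C_{−1} = IV.
P[0]: D(K, 0x0) = 0xB; 0xB ⊕ 0x6 = 0xD.
P[1]: D(K, 0x7) = 0x2; 0x2 ⊕ 0x0 = 0x2.
P[2]: D(K, 0xD) = 0x8; 0x8 ⊕ 0x7 = 0xF.
P[3]: D(K, 0x4) = 0xF; 0xF ⊕ 0xD = 0x2.

P[0] = 0xD, P[1] = 0x2, P[2] = 0xF, P[3] = 0x2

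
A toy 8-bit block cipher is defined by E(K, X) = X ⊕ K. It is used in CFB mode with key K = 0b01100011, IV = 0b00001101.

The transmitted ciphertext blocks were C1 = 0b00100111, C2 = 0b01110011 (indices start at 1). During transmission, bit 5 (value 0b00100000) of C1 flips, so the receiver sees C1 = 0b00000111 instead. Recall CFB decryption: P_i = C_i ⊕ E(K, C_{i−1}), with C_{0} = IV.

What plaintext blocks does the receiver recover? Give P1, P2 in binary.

P1 = 0b01101001, P2 = 0b00010111

Only C1 changed, to 0b00000111. In CFB, a change in C_i flips the same bit in P_i and garbles P_{i+1}. Decrypting the received ciphertext:
P1: E(K, 0b00001101) = 0b01101110; 0b00000111 ⊕ 0b01101110 = 0b01101001.
P2: E(K, 0b00000111) = 0b01100100; 0b01110011 ⊕ 0b01100100 = 0b00010111.
Blocks that differ from the original plaintext: P1, P2.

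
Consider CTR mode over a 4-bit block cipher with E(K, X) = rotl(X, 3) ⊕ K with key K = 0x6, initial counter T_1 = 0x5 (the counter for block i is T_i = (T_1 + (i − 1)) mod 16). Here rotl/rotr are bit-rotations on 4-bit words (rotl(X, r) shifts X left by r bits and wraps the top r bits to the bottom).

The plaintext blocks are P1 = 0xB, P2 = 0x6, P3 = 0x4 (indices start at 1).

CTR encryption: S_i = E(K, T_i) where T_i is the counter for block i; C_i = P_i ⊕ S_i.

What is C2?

C2 = 0x3

C1: T = 0x5, S = E(K, T) = 0xC; 0xB ⊕ 0xC = 0x7.
C2: T = 0x6, S = E(K, T) = 0x5; 0x6 ⊕ 0x5 = 0x3.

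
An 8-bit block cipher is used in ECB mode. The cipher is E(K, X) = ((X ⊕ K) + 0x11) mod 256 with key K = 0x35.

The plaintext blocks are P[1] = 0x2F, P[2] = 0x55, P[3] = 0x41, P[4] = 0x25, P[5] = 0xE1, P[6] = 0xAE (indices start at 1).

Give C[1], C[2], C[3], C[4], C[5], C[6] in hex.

C[1] = 0x2B, C[2] = 0x71, C[3] = 0x85, C[4] = 0x21, C[5] = 0xE5, C[6] = 0xAC

ECB encryption: C_i = E(K, P_i).
C[1]: E(K, 0x2F) = 0x2B.
C[2]: E(K, 0x55) = 0x71.
C[3]: E(K, 0x41) = 0x85.
C[4]: E(K, 0x25) = 0x21.
C[5]: E(K, 0xE1) = 0xE5.
C[6]: E(K, 0xAE) = 0xAC.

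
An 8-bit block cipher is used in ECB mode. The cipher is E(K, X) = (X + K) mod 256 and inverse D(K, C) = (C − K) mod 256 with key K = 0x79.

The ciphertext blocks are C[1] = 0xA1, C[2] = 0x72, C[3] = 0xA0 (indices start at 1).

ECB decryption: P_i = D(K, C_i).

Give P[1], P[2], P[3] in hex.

P[1]: D(K, 0xA1) = 0x28.
P[2]: D(K, 0x72) = 0xF9.
P[3]: D(K, 0xA0) = 0x27.

P[1] = 0x28, P[2] = 0xF9, P[3] = 0x27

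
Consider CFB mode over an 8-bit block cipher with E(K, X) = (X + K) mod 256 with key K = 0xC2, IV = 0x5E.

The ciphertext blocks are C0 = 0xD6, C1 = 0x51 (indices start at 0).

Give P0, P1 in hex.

P0 = 0xF6, P1 = 0xC9

CFB decryption: P_i = C_i ⊕ E(K, C_{i−1}), with C_{−1} = IV.
P0: E(K, 0x5E) = 0x20; 0xD6 ⊕ 0x20 = 0xF6.
P1: E(K, 0xD6) = 0x98; 0x51 ⊕ 0x98 = 0xC9.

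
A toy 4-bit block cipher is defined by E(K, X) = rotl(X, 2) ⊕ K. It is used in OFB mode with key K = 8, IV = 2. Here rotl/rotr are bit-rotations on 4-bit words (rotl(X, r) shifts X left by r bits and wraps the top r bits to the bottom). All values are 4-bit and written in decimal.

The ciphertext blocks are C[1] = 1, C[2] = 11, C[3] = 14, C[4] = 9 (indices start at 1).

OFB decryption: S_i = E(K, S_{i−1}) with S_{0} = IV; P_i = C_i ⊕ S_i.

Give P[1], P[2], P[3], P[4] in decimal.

P[1] = 1, P[2] = 3, P[3] = 4, P[4] = 11

P[1]: S = E(K, 2) = 0; 1 ⊕ 0 = 1.
P[2]: S = E(K, 0) = 8; 11 ⊕ 8 = 3.
P[3]: S = E(K, 8) = 10; 14 ⊕ 10 = 4.
P[4]: S = E(K, 10) = 2; 9 ⊕ 2 = 11.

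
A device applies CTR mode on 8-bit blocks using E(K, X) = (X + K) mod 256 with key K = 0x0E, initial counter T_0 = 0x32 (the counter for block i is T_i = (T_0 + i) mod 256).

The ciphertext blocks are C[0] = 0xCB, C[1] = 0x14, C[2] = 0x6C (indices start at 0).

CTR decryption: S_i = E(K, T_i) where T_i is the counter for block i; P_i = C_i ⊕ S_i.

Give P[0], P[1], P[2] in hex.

P[0]: T = 0x32, S = E(K, T) = 0x40; 0xCB ⊕ 0x40 = 0x8B.
P[1]: T = 0x33, S = E(K, T) = 0x41; 0x14 ⊕ 0x41 = 0x55.
P[2]: T = 0x34, S = E(K, T) = 0x42; 0x6C ⊕ 0x42 = 0x2E.

P[0] = 0x8B, P[1] = 0x55, P[2] = 0x2E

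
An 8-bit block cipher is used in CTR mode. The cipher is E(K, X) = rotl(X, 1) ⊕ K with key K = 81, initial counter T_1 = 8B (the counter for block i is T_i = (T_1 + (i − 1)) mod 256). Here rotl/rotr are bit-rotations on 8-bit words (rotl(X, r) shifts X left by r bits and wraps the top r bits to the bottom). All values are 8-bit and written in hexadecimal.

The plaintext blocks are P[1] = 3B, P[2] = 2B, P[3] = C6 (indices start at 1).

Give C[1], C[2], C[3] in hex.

C[1] = AD, C[2] = B3, C[3] = 5C

CTR encryption: S_i = E(K, T_i) where T_i is the counter for block i; C_i = P_i ⊕ S_i.
C[1]: T = 8B, S = E(K, T) = 96; 3B ⊕ 96 = AD.
C[2]: T = 8C, S = E(K, T) = 98; 2B ⊕ 98 = B3.
C[3]: T = 8D, S = E(K, T) = 9A; C6 ⊕ 9A = 5C.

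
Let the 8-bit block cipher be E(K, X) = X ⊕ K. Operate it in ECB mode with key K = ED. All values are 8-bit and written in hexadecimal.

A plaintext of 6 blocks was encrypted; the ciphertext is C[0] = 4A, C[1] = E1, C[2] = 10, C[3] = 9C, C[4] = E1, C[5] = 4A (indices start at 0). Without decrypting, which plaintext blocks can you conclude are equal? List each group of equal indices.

ECB encrypts each block independently with the same key, so equal ciphertext blocks imply equal plaintext blocks.
C[0] = C[5] = 4A, so P[0] = P[5].
C[1] = C[4] = E1, so P[1] = P[4].

P[0] = P[5]; P[1] = P[4]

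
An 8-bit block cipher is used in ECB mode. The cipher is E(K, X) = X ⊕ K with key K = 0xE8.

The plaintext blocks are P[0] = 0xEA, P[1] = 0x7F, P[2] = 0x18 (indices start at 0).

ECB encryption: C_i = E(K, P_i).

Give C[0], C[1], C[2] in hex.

C[0]: E(K, 0xEA) = 0x02.
C[1]: E(K, 0x7F) = 0x97.
C[2]: E(K, 0x18) = 0xF0.

C[0] = 0x02, C[1] = 0x97, C[2] = 0xF0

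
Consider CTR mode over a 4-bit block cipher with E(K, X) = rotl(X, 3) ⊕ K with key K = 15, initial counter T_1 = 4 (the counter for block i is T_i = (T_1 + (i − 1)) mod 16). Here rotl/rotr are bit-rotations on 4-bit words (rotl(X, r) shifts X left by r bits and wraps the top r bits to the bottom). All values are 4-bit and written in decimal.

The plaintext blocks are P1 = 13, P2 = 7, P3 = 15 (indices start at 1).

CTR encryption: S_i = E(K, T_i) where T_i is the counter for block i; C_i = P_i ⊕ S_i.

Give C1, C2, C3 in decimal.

C1 = 0, C2 = 2, C3 = 3

C1: T = 4, S = E(K, T) = 13; 13 ⊕ 13 = 0.
C2: T = 5, S = E(K, T) = 5; 7 ⊕ 5 = 2.
C3: T = 6, S = E(K, T) = 12; 15 ⊕ 12 = 3.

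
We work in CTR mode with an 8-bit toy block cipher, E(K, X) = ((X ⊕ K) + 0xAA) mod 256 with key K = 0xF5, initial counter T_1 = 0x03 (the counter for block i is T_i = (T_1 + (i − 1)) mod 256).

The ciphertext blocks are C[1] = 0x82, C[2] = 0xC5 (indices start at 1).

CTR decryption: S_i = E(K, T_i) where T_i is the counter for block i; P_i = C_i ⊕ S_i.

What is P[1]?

P[1] = 0x22

P[1]: T = 0x03, S = E(K, T) = 0xA0; 0x82 ⊕ 0xA0 = 0x22.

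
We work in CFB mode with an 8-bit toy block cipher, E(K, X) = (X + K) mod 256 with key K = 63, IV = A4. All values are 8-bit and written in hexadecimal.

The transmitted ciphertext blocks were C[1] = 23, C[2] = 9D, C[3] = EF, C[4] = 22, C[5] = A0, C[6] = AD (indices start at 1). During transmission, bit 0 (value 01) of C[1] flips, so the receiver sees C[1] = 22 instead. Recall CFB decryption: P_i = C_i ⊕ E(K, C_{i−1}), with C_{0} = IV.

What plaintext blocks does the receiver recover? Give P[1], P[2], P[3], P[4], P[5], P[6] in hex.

P[1] = 25, P[2] = 18, P[3] = EF, P[4] = 70, P[5] = 25, P[6] = AE

Only C[1] changed, to 22. In CFB, a change in C_i flips the same bit in P_i and garbles P_{i+1}. Decrypting the received ciphertext:
P[1]: E(K, A4) = 07; 22 ⊕ 07 = 25.
P[2]: E(K, 22) = 85; 9D ⊕ 85 = 18.
P[3]: E(K, 9D) = 00; EF ⊕ 00 = EF.
P[4]: E(K, EF) = 52; 22 ⊕ 52 = 70.
P[5]: E(K, 22) = 85; A0 ⊕ 85 = 25.
P[6]: E(K, A0) = 03; AD ⊕ 03 = AE.
Blocks that differ from the original plaintext: P[1], P[2].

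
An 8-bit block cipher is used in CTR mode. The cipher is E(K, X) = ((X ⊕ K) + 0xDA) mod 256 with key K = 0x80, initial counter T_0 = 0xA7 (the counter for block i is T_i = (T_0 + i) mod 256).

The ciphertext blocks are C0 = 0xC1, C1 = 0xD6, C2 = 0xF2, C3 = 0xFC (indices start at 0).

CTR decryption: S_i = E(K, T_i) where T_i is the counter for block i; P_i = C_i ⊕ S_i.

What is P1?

P1 = 0xD4

P1: T = 0xA8, S = E(K, T) = 0x02; 0xD6 ⊕ 0x02 = 0xD4.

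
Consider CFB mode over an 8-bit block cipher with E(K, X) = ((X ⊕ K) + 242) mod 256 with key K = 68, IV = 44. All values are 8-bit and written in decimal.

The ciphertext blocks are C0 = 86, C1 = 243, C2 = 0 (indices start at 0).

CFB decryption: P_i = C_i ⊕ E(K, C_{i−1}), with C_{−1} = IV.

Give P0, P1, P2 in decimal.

P0 = 12, P1 = 247, P2 = 169

P0: E(K, 44) = 90; 86 ⊕ 90 = 12.
P1: E(K, 86) = 4; 243 ⊕ 4 = 247.
P2: E(K, 243) = 169; 0 ⊕ 169 = 169.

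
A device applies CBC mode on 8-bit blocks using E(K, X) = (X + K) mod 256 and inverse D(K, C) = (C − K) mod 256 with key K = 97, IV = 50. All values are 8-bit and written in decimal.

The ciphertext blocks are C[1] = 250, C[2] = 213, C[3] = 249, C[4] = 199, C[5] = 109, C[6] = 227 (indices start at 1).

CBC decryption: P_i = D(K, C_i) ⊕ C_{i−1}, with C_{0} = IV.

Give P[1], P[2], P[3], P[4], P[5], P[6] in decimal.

P[1] = 171, P[2] = 142, P[3] = 77, P[4] = 159, P[5] = 203, P[6] = 239

P[1]: D(K, 250) = 153; 153 ⊕ 50 = 171.
P[2]: D(K, 213) = 116; 116 ⊕ 250 = 142.
P[3]: D(K, 249) = 152; 152 ⊕ 213 = 77.
P[4]: D(K, 199) = 102; 102 ⊕ 249 = 159.
P[5]: D(K, 109) = 12; 12 ⊕ 199 = 203.
P[6]: D(K, 227) = 130; 130 ⊕ 109 = 239.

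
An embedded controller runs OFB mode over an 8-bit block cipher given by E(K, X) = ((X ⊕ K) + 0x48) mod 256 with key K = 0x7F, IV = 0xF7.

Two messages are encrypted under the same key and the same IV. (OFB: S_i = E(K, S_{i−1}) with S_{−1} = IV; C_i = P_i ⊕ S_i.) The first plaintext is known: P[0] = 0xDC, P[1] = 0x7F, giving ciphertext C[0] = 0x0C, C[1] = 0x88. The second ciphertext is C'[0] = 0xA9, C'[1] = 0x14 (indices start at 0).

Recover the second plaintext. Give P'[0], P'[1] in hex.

P'[0] = 0x79, P'[1] = 0xE3

In OFB with a reused IV, both messages share the same keystream S_i, so C_i ⊕ C'_i = P_i ⊕ P'_i and thus P'_i = P_i ⊕ C_i ⊕ C'_i.
P'[0]: 0xDC ⊕ 0x0C ⊕ 0xA9 = 0x79.
P'[1]: 0x7F ⊕ 0x88 ⊕ 0x14 = 0xE3.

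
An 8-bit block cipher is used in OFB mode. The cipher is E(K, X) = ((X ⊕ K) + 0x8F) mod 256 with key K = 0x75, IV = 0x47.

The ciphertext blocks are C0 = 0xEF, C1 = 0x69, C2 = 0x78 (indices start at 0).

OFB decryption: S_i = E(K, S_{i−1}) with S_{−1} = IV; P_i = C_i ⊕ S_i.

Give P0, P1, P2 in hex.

P0: S = E(K, 0x47) = 0xC1; 0xEF ⊕ 0xC1 = 0x2E.
P1: S = E(K, 0xC1) = 0x43; 0x69 ⊕ 0x43 = 0x2A.
P2: S = E(K, 0x43) = 0xC5; 0x78 ⊕ 0xC5 = 0xBD.

P0 = 0x2E, P1 = 0x2A, P2 = 0xBD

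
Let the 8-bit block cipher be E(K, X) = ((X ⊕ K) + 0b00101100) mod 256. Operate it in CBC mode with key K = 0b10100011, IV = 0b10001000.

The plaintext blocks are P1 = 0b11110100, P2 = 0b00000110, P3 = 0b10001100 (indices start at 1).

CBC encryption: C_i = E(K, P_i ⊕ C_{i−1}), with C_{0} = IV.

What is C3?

C3 = 0b00100001

C1: P1 ⊕ 0b10001000 = 0b01111100; E(K, 0b01111100) = 0b00001011.
C2: P2 ⊕ 0b00001011 = 0b00001101; E(K, 0b00001101) = 0b11011010.
C3: P3 ⊕ 0b11011010 = 0b01010110; E(K, 0b01010110) = 0b00100001.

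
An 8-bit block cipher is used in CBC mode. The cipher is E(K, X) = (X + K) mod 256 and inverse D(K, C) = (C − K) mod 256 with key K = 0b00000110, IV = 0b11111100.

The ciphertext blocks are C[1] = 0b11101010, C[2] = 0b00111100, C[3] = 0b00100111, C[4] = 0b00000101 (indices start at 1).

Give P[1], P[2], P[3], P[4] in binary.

CBC decryption: P_i = D(K, C_i) ⊕ C_{i−1}, with C_{0} = IV.
P[1]: D(K, 0b11101010) = 0b11100100; 0b11100100 ⊕ 0b11111100 = 0b00011000.
P[2]: D(K, 0b00111100) = 0b00110110; 0b00110110 ⊕ 0b11101010 = 0b11011100.
P[3]: D(K, 0b00100111) = 0b00100001; 0b00100001 ⊕ 0b00111100 = 0b00011101.
P[4]: D(K, 0b00000101) = 0b11111111; 0b11111111 ⊕ 0b00100111 = 0b11011000.

P[1] = 0b00011000, P[2] = 0b11011100, P[3] = 0b00011101, P[4] = 0b11011000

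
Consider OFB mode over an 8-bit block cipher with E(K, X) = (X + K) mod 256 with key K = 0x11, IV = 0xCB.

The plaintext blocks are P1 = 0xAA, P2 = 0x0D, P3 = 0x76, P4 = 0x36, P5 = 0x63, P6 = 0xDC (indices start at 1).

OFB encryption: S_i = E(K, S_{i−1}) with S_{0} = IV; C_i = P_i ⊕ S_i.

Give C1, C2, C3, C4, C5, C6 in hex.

C1: S = E(K, 0xCB) = 0xDC; 0xAA ⊕ 0xDC = 0x76.
C2: S = E(K, 0xDC) = 0xED; 0x0D ⊕ 0xED = 0xE0.
C3: S = E(K, 0xED) = 0xFE; 0x76 ⊕ 0xFE = 0x88.
C4: S = E(K, 0xFE) = 0x0F; 0x36 ⊕ 0x0F = 0x39.
C5: S = E(K, 0x0F) = 0x20; 0x63 ⊕ 0x20 = 0x43.
C6: S = E(K, 0x20) = 0x31; 0xDC ⊕ 0x31 = 0xED.

C1 = 0x76, C2 = 0xE0, C3 = 0x88, C4 = 0x39, C5 = 0x43, C6 = 0xED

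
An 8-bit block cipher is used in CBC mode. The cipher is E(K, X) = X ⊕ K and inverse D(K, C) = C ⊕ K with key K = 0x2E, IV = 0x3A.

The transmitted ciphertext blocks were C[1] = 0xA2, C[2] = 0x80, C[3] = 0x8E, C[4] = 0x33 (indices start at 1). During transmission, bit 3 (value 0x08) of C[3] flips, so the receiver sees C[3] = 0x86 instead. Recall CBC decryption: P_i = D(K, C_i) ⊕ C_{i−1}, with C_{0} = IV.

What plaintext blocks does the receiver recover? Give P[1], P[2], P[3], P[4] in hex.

Only C[3] changed, to 0x86. In CBC, a change in C_i garbles P_i and flips the same bit in P_{i+1}. Decrypting the received ciphertext:
P[1]: D(K, 0xA2) = 0x8C; 0x8C ⊕ 0x3A = 0xB6.
P[2]: D(K, 0x80) = 0xAE; 0xAE ⊕ 0xA2 = 0x0C.
P[3]: D(K, 0x86) = 0xA8; 0xA8 ⊕ 0x80 = 0x28.
P[4]: D(K, 0x33) = 0x1D; 0x1D ⊕ 0x86 = 0x9B.
Blocks that differ from the original plaintext: P[3], P[4].

P[1] = 0xB6, P[2] = 0x0C, P[3] = 0x28, P[4] = 0x9B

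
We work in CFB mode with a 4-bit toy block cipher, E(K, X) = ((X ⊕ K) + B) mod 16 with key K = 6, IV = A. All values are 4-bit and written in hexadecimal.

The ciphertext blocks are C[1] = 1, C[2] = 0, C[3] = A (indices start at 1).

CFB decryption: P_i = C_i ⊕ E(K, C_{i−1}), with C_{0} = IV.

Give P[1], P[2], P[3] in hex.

P[1]: E(K, A) = 7; 1 ⊕ 7 = 6.
P[2]: E(K, 1) = 2; 0 ⊕ 2 = 2.
P[3]: E(K, 0) = 1; A ⊕ 1 = B.

P[1] = 6, P[2] = 2, P[3] = B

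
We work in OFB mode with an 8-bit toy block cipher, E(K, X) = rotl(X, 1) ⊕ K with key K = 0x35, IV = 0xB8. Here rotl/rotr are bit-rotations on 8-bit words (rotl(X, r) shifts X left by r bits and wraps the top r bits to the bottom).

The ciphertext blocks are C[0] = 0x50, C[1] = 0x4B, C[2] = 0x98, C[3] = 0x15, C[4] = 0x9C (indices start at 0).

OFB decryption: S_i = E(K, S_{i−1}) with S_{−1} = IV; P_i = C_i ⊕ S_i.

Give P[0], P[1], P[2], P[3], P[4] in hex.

P[0] = 0x14, P[1] = 0xF6, P[2] = 0xD6, P[3] = 0xBC, P[4] = 0xFA

P[0]: S = E(K, 0xB8) = 0x44; 0x50 ⊕ 0x44 = 0x14.
P[1]: S = E(K, 0x44) = 0xBD; 0x4B ⊕ 0xBD = 0xF6.
P[2]: S = E(K, 0xBD) = 0x4E; 0x98 ⊕ 0x4E = 0xD6.
P[3]: S = E(K, 0x4E) = 0xA9; 0x15 ⊕ 0xA9 = 0xBC.
P[4]: S = E(K, 0xA9) = 0x66; 0x9C ⊕ 0x66 = 0xFA.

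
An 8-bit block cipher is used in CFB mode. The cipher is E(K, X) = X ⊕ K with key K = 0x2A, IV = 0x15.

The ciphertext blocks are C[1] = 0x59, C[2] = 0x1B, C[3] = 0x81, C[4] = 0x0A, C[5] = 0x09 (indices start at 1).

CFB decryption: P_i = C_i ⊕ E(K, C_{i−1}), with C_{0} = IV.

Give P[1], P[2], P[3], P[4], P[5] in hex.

P[1]: E(K, 0x15) = 0x3F; 0x59 ⊕ 0x3F = 0x66.
P[2]: E(K, 0x59) = 0x73; 0x1B ⊕ 0x73 = 0x68.
P[3]: E(K, 0x1B) = 0x31; 0x81 ⊕ 0x31 = 0xB0.
P[4]: E(K, 0x81) = 0xAB; 0x0A ⊕ 0xAB = 0xA1.
P[5]: E(K, 0x0A) = 0x20; 0x09 ⊕ 0x20 = 0x29.

P[1] = 0x66, P[2] = 0x68, P[3] = 0xB0, P[4] = 0xA1, P[5] = 0x29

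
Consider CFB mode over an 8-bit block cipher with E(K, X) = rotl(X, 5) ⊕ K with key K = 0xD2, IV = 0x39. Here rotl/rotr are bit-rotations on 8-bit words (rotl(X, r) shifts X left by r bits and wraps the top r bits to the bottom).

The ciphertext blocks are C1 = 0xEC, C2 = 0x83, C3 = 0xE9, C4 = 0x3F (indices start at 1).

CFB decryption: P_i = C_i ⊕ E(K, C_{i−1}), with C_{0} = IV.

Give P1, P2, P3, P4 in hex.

P1 = 0x19, P2 = 0xCC, P3 = 0x4B, P4 = 0xD0

P1: E(K, 0x39) = 0xF5; 0xEC ⊕ 0xF5 = 0x19.
P2: E(K, 0xEC) = 0x4F; 0x83 ⊕ 0x4F = 0xCC.
P3: E(K, 0x83) = 0xA2; 0xE9 ⊕ 0xA2 = 0x4B.
P4: E(K, 0xE9) = 0xEF; 0x3F ⊕ 0xEF = 0xD0.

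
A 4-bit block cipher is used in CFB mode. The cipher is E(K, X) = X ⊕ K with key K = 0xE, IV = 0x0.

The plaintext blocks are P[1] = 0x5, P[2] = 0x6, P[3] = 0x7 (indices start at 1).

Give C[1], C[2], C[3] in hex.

CFB encryption: C_i = P_i ⊕ E(K, C_{i−1}), with C_{0} = IV.
C[1]: E(K, 0x0) = 0xE; 0x5 ⊕ 0xE = 0xB.
C[2]: E(K, 0xB) = 0x5; 0x6 ⊕ 0x5 = 0x3.
C[3]: E(K, 0x3) = 0xD; 0x7 ⊕ 0xD = 0xA.

C[1] = 0xB, C[2] = 0x3, C[3] = 0xA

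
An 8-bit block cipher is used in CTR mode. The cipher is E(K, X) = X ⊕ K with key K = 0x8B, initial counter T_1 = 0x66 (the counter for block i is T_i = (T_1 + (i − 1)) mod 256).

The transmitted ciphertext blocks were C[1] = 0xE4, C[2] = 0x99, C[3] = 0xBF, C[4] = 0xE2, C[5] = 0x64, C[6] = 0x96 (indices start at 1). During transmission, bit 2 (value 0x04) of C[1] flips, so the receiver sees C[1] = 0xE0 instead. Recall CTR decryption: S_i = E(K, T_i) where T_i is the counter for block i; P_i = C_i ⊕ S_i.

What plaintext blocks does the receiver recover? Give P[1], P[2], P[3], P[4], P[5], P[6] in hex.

P[1] = 0x0D, P[2] = 0x75, P[3] = 0x5C, P[4] = 0x00, P[5] = 0x85, P[6] = 0x76

Only C[1] changed, to 0xE0. In CTR, a change in C_i flips the same bit in P_i only; the keystream is unaffected. Decrypting the received ciphertext:
P[1]: T = 0x66, S = E(K, T) = 0xED; 0xE0 ⊕ 0xED = 0x0D.
P[2]: T = 0x67, S = E(K, T) = 0xEC; 0x99 ⊕ 0xEC = 0x75.
P[3]: T = 0x68, S = E(K, T) = 0xE3; 0xBF ⊕ 0xE3 = 0x5C.
P[4]: T = 0x69, S = E(K, T) = 0xE2; 0xE2 ⊕ 0xE2 = 0x00.
P[5]: T = 0x6A, S = E(K, T) = 0xE1; 0x64 ⊕ 0xE1 = 0x85.
P[6]: T = 0x6B, S = E(K, T) = 0xE0; 0x96 ⊕ 0xE0 = 0x76.
Blocks that differ from the original plaintext: P[1].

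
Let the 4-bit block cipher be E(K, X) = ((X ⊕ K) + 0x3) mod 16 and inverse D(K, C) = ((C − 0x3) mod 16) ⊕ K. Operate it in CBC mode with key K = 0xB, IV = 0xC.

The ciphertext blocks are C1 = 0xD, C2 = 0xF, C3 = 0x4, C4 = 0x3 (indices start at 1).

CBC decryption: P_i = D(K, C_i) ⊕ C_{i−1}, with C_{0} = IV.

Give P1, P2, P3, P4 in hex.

P1: D(K, 0xD) = 0x1; 0x1 ⊕ 0xC = 0xD.
P2: D(K, 0xF) = 0x7; 0x7 ⊕ 0xD = 0xA.
P3: D(K, 0x4) = 0xA; 0xA ⊕ 0xF = 0x5.
P4: D(K, 0x3) = 0xB; 0xB ⊕ 0x4 = 0xF.

P1 = 0xD, P2 = 0xA, P3 = 0x5, P4 = 0xF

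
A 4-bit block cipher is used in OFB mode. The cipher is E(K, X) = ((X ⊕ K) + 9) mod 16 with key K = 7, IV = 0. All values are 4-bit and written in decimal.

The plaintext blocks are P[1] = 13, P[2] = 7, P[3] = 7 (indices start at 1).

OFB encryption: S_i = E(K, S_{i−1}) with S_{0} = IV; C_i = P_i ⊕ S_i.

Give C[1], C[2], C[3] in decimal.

C[1] = 13, C[2] = 7, C[3] = 7

C[1]: S = E(K, 0) = 0; 13 ⊕ 0 = 13.
C[2]: S = E(K, 0) = 0; 7 ⊕ 0 = 7.
C[3]: S = E(K, 0) = 0; 7 ⊕ 0 = 7.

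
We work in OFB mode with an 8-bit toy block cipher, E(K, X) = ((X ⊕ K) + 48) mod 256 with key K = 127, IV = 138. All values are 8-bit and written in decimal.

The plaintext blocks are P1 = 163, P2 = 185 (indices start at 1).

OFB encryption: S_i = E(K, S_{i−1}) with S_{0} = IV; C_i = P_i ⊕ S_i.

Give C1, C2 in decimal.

C1: S = E(K, 138) = 37; 163 ⊕ 37 = 134.
C2: S = E(K, 37) = 138; 185 ⊕ 138 = 51.

C1 = 134, C2 = 51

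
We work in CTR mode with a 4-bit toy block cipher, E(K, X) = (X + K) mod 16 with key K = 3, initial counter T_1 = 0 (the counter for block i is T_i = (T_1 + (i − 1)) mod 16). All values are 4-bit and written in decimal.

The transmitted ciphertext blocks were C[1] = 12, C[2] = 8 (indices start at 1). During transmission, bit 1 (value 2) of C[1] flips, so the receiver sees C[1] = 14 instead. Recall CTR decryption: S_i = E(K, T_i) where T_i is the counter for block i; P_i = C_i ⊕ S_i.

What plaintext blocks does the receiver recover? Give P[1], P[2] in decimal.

P[1] = 13, P[2] = 12

Only C[1] changed, to 14. In CTR, a change in C_i flips the same bit in P_i only; the keystream is unaffected. Decrypting the received ciphertext:
P[1]: T = 0, S = E(K, T) = 3; 14 ⊕ 3 = 13.
P[2]: T = 1, S = E(K, T) = 4; 8 ⊕ 4 = 12.
Blocks that differ from the original plaintext: P[1].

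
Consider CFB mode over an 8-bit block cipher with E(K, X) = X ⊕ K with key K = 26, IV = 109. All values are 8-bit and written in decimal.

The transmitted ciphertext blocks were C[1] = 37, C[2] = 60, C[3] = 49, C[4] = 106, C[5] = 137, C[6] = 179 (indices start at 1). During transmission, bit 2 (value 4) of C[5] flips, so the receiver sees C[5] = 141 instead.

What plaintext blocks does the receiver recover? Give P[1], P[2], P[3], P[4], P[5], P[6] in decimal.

P[1] = 82, P[2] = 3, P[3] = 23, P[4] = 65, P[5] = 253, P[6] = 36

CFB decryption: P_i = C_i ⊕ E(K, C_{i−1}), with C_{0} = IV.
Only C[5] changed, to 141. In CFB, a change in C_i flips the same bit in P_i and garbles P_{i+1}. Decrypting the received ciphertext:
P[1]: E(K, 109) = 119; 37 ⊕ 119 = 82.
P[2]: E(K, 37) = 63; 60 ⊕ 63 = 3.
P[3]: E(K, 60) = 38; 49 ⊕ 38 = 23.
P[4]: E(K, 49) = 43; 106 ⊕ 43 = 65.
P[5]: E(K, 106) = 112; 141 ⊕ 112 = 253.
P[6]: E(K, 141) = 151; 179 ⊕ 151 = 36.
Blocks that differ from the original plaintext: P[5], P[6].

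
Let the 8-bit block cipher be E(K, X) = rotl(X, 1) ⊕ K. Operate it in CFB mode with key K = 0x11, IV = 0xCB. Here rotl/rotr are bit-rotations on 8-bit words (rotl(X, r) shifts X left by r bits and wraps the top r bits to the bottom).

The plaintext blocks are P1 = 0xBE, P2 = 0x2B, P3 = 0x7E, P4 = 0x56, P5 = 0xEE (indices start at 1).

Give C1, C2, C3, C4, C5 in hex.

CFB encryption: C_i = P_i ⊕ E(K, C_{i−1}), with C_{0} = IV.
C1: E(K, 0xCB) = 0x86; 0xBE ⊕ 0x86 = 0x38.
C2: E(K, 0x38) = 0x61; 0x2B ⊕ 0x61 = 0x4A.
C3: E(K, 0x4A) = 0x85; 0x7E ⊕ 0x85 = 0xFB.
C4: E(K, 0xFB) = 0xE6; 0x56 ⊕ 0xE6 = 0xB0.
C5: E(K, 0xB0) = 0x70; 0xEE ⊕ 0x70 = 0x9E.

C1 = 0x38, C2 = 0x4A, C3 = 0xFB, C4 = 0xB0, C5 = 0x9E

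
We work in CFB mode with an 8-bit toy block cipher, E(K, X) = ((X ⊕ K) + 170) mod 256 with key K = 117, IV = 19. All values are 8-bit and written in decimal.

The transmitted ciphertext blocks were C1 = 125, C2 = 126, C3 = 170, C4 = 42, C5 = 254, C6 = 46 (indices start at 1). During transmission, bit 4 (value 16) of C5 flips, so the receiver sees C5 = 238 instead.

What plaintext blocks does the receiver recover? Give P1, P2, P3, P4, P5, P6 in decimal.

P1 = 109, P2 = 204, P3 = 31, P4 = 163, P5 = 231, P6 = 107

CFB decryption: P_i = C_i ⊕ E(K, C_{i−1}), with C_{0} = IV.
Only C5 changed, to 238. In CFB, a change in C_i flips the same bit in P_i and garbles P_{i+1}. Decrypting the received ciphertext:
P1: E(K, 19) = 16; 125 ⊕ 16 = 109.
P2: E(K, 125) = 178; 126 ⊕ 178 = 204.
P3: E(K, 126) = 181; 170 ⊕ 181 = 31.
P4: E(K, 170) = 137; 42 ⊕ 137 = 163.
P5: E(K, 42) = 9; 238 ⊕ 9 = 231.
P6: E(K, 238) = 69; 46 ⊕ 69 = 107.
Blocks that differ from the original plaintext: P5, P6.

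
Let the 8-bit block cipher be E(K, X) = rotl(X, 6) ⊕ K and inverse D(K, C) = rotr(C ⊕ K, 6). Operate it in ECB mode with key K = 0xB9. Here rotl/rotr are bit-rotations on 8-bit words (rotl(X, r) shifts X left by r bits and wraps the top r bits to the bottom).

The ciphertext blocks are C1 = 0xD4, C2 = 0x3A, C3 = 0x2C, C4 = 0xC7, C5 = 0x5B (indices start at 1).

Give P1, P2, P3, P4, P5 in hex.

P1 = 0xB5, P2 = 0x0E, P3 = 0x56, P4 = 0xF9, P5 = 0x8B

ECB decryption: P_i = D(K, C_i).
P1: D(K, 0xD4) = 0xB5.
P2: D(K, 0x3A) = 0x0E.
P3: D(K, 0x2C) = 0x56.
P4: D(K, 0xC7) = 0xF9.
P5: D(K, 0x5B) = 0x8B.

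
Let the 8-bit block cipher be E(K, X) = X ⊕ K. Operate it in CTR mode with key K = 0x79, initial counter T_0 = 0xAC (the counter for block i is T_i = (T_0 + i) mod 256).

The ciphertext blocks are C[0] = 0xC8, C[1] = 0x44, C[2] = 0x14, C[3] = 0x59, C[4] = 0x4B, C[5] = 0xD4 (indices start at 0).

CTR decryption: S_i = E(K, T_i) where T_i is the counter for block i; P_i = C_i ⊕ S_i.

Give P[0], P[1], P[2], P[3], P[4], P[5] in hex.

P[0] = 0x1D, P[1] = 0x90, P[2] = 0xC3, P[3] = 0x8F, P[4] = 0x82, P[5] = 0x1C

P[0]: T = 0xAC, S = E(K, T) = 0xD5; 0xC8 ⊕ 0xD5 = 0x1D.
P[1]: T = 0xAD, S = E(K, T) = 0xD4; 0x44 ⊕ 0xD4 = 0x90.
P[2]: T = 0xAE, S = E(K, T) = 0xD7; 0x14 ⊕ 0xD7 = 0xC3.
P[3]: T = 0xAF, S = E(K, T) = 0xD6; 0x59 ⊕ 0xD6 = 0x8F.
P[4]: T = 0xB0, S = E(K, T) = 0xC9; 0x4B ⊕ 0xC9 = 0x82.
P[5]: T = 0xB1, S = E(K, T) = 0xC8; 0xD4 ⊕ 0xC8 = 0x1C.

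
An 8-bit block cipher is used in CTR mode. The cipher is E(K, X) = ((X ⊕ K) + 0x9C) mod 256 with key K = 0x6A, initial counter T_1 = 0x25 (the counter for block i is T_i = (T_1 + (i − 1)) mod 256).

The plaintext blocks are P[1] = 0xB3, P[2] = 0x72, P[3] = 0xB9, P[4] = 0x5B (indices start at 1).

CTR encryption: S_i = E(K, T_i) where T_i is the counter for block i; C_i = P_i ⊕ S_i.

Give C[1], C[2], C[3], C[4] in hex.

C[1] = 0x58, C[2] = 0x9A, C[3] = 0x50, C[4] = 0x85

C[1]: T = 0x25, S = E(K, T) = 0xEB; 0xB3 ⊕ 0xEB = 0x58.
C[2]: T = 0x26, S = E(K, T) = 0xE8; 0x72 ⊕ 0xE8 = 0x9A.
C[3]: T = 0x27, S = E(K, T) = 0xE9; 0xB9 ⊕ 0xE9 = 0x50.
C[4]: T = 0x28, S = E(K, T) = 0xDE; 0x5B ⊕ 0xDE = 0x85.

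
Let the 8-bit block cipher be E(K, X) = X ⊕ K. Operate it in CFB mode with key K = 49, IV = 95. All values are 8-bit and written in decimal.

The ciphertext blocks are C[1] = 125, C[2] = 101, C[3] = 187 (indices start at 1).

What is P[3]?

P[3] = 239

CFB decryption: P_i = C_i ⊕ E(K, C_{i−1}), with C_{0} = IV.
P[3]: E(K, 101) = 84; 187 ⊕ 84 = 239.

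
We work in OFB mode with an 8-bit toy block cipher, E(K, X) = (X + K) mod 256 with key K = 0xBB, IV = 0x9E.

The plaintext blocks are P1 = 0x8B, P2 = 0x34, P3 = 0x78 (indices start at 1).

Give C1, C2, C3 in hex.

OFB encryption: S_i = E(K, S_{i−1}) with S_{0} = IV; C_i = P_i ⊕ S_i.
C1: S = E(K, 0x9E) = 0x59; 0x8B ⊕ 0x59 = 0xD2.
C2: S = E(K, 0x59) = 0x14; 0x34 ⊕ 0x14 = 0x20.
C3: S = E(K, 0x14) = 0xCF; 0x78 ⊕ 0xCF = 0xB7.

C1 = 0xD2, C2 = 0x20, C3 = 0xB7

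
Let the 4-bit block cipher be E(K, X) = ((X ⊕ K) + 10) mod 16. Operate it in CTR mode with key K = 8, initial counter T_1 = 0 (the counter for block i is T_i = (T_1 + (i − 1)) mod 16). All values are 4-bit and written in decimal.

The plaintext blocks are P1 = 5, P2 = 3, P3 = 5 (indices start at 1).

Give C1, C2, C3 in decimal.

CTR encryption: S_i = E(K, T_i) where T_i is the counter for block i; C_i = P_i ⊕ S_i.
C1: T = 0, S = E(K, T) = 2; 5 ⊕ 2 = 7.
C2: T = 1, S = E(K, T) = 3; 3 ⊕ 3 = 0.
C3: T = 2, S = E(K, T) = 4; 5 ⊕ 4 = 1.

C1 = 7, C2 = 0, C3 = 1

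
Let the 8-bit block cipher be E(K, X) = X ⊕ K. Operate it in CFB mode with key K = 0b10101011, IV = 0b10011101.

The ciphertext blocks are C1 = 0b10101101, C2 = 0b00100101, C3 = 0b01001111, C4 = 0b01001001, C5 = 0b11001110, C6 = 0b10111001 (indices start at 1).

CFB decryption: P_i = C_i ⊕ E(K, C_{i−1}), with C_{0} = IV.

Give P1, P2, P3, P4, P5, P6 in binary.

P1 = 0b10011011, P2 = 0b00100011, P3 = 0b11000001, P4 = 0b10101101, P5 = 0b00101100, P6 = 0b11011100

P1: E(K, 0b10011101) = 0b00110110; 0b10101101 ⊕ 0b00110110 = 0b10011011.
P2: E(K, 0b10101101) = 0b00000110; 0b00100101 ⊕ 0b00000110 = 0b00100011.
P3: E(K, 0b00100101) = 0b10001110; 0b01001111 ⊕ 0b10001110 = 0b11000001.
P4: E(K, 0b01001111) = 0b11100100; 0b01001001 ⊕ 0b11100100 = 0b10101101.
P5: E(K, 0b01001001) = 0b11100010; 0b11001110 ⊕ 0b11100010 = 0b00101100.
P6: E(K, 0b11001110) = 0b01100101; 0b10111001 ⊕ 0b01100101 = 0b11011100.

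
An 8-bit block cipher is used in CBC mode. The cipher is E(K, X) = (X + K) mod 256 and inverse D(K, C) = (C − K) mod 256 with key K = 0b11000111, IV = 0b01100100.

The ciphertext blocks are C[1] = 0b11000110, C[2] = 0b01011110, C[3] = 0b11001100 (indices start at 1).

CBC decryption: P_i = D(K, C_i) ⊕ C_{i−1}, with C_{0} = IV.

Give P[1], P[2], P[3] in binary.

P[1]: D(K, 0b11000110) = 0b11111111; 0b11111111 ⊕ 0b01100100 = 0b10011011.
P[2]: D(K, 0b01011110) = 0b10010111; 0b10010111 ⊕ 0b11000110 = 0b01010001.
P[3]: D(K, 0b11001100) = 0b00000101; 0b00000101 ⊕ 0b01011110 = 0b01011011.

P[1] = 0b10011011, P[2] = 0b01010001, P[3] = 0b01011011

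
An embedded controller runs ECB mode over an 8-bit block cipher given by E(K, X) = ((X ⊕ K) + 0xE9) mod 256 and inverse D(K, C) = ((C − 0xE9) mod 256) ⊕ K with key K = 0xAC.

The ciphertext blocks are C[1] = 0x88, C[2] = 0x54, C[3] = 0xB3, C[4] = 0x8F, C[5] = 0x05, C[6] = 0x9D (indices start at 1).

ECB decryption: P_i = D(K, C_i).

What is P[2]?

P[2] = 0xC7

P[2]: D(K, 0x54) = 0xC7.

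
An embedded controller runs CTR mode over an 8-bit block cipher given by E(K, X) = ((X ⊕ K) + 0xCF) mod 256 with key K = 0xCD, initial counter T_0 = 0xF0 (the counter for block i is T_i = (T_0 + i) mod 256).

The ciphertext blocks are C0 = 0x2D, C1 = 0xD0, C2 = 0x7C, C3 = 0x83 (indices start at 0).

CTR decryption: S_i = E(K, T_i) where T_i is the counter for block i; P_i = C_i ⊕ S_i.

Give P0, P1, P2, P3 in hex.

P0 = 0x21, P1 = 0xDB, P2 = 0x72, P3 = 0x8E

P0: T = 0xF0, S = E(K, T) = 0x0C; 0x2D ⊕ 0x0C = 0x21.
P1: T = 0xF1, S = E(K, T) = 0x0B; 0xD0 ⊕ 0x0B = 0xDB.
P2: T = 0xF2, S = E(K, T) = 0x0E; 0x7C ⊕ 0x0E = 0x72.
P3: T = 0xF3, S = E(K, T) = 0x0D; 0x83 ⊕ 0x0D = 0x8E.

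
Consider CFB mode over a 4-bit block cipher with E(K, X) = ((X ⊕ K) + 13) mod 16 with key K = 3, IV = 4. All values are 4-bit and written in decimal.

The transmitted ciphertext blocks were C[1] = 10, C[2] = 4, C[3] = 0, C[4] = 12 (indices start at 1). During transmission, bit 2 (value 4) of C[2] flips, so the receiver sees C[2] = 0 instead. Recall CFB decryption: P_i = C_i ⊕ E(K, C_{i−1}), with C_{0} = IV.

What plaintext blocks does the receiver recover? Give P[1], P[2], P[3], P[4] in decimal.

Only C[2] changed, to 0. In CFB, a change in C_i flips the same bit in P_i and garbles P_{i+1}. Decrypting the received ciphertext:
P[1]: E(K, 4) = 4; 10 ⊕ 4 = 14.
P[2]: E(K, 10) = 6; 0 ⊕ 6 = 6.
P[3]: E(K, 0) = 0; 0 ⊕ 0 = 0.
P[4]: E(K, 0) = 0; 12 ⊕ 0 = 12.
Blocks that differ from the original plaintext: P[2], P[3].

P[1] = 14, P[2] = 6, P[3] = 0, P[4] = 12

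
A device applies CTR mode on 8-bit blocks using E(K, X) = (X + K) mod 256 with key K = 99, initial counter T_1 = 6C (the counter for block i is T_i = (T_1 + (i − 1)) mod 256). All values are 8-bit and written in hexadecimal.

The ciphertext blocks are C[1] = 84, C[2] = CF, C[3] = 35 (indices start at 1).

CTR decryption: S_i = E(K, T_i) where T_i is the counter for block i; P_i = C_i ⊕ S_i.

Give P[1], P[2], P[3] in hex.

P[1]: T = 6C, S = E(K, T) = 05; 84 ⊕ 05 = 81.
P[2]: T = 6D, S = E(K, T) = 06; CF ⊕ 06 = C9.
P[3]: T = 6E, S = E(K, T) = 07; 35 ⊕ 07 = 32.

P[1] = 81, P[2] = C9, P[3] = 32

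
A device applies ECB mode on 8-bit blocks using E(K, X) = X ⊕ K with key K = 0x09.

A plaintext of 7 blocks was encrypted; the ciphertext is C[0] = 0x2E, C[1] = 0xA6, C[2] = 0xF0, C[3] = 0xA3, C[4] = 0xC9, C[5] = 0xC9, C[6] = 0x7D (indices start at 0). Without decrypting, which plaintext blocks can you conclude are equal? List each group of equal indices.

P[4] = P[5]

ECB encrypts each block independently with the same key, so equal ciphertext blocks imply equal plaintext blocks.
C[4] = C[5] = 0xC9, so P[4] = P[5].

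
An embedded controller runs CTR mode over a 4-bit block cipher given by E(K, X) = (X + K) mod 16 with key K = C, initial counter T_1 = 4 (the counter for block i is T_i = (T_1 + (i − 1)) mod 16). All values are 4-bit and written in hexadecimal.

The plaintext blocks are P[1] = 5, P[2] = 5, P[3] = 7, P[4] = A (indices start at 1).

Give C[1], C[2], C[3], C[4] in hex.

C[1] = 5, C[2] = 4, C[3] = 5, C[4] = 9

CTR encryption: S_i = E(K, T_i) where T_i is the counter for block i; C_i = P_i ⊕ S_i.
C[1]: T = 4, S = E(K, T) = 0; 5 ⊕ 0 = 5.
C[2]: T = 5, S = E(K, T) = 1; 5 ⊕ 1 = 4.
C[3]: T = 6, S = E(K, T) = 2; 7 ⊕ 2 = 5.
C[4]: T = 7, S = E(K, T) = 3; A ⊕ 3 = 9.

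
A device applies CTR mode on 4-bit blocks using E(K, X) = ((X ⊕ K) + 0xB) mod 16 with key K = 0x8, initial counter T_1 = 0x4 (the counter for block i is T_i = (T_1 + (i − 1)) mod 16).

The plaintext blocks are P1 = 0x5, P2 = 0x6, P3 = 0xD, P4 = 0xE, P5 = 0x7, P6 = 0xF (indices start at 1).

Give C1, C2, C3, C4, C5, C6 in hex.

C1 = 0x2, C2 = 0xE, C3 = 0x4, C4 = 0x4, C5 = 0xC, C6 = 0x3

CTR encryption: S_i = E(K, T_i) where T_i is the counter for block i; C_i = P_i ⊕ S_i.
C1: T = 0x4, S = E(K, T) = 0x7; 0x5 ⊕ 0x7 = 0x2.
C2: T = 0x5, S = E(K, T) = 0x8; 0x6 ⊕ 0x8 = 0xE.
C3: T = 0x6, S = E(K, T) = 0x9; 0xD ⊕ 0x9 = 0x4.
C4: T = 0x7, S = E(K, T) = 0xA; 0xE ⊕ 0xA = 0x4.
C5: T = 0x8, S = E(K, T) = 0xB; 0x7 ⊕ 0xB = 0xC.
C6: T = 0x9, S = E(K, T) = 0xC; 0xF ⊕ 0xC = 0x3.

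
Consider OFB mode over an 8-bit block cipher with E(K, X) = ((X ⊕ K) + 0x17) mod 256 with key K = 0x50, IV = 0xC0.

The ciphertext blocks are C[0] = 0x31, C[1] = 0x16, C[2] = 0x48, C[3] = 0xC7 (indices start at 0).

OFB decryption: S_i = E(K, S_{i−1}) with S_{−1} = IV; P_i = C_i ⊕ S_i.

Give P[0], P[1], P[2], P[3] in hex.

P[0]: S = E(K, 0xC0) = 0xA7; 0x31 ⊕ 0xA7 = 0x96.
P[1]: S = E(K, 0xA7) = 0x0E; 0x16 ⊕ 0x0E = 0x18.
P[2]: S = E(K, 0x0E) = 0x75; 0x48 ⊕ 0x75 = 0x3D.
P[3]: S = E(K, 0x75) = 0x3C; 0xC7 ⊕ 0x3C = 0xFB.

P[0] = 0x96, P[1] = 0x18, P[2] = 0x3D, P[3] = 0xFB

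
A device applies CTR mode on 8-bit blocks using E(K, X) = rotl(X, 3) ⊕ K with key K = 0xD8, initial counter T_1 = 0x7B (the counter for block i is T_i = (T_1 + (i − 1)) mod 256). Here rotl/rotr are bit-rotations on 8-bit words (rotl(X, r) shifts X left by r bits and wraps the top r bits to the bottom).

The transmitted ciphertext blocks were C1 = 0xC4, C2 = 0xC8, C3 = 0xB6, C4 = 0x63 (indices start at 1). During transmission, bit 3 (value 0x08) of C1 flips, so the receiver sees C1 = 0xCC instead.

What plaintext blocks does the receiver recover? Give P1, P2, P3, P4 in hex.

P1 = 0xCF, P2 = 0xF3, P3 = 0x85, P4 = 0x48

CTR decryption: S_i = E(K, T_i) where T_i is the counter for block i; P_i = C_i ⊕ S_i.
Only C1 changed, to 0xCC. In CTR, a change in C_i flips the same bit in P_i only; the keystream is unaffected. Decrypting the received ciphertext:
P1: T = 0x7B, S = E(K, T) = 0x03; 0xCC ⊕ 0x03 = 0xCF.
P2: T = 0x7C, S = E(K, T) = 0x3B; 0xC8 ⊕ 0x3B = 0xF3.
P3: T = 0x7D, S = E(K, T) = 0x33; 0xB6 ⊕ 0x33 = 0x85.
P4: T = 0x7E, S = E(K, T) = 0x2B; 0x63 ⊕ 0x2B = 0x48.
Blocks that differ from the original plaintext: P1.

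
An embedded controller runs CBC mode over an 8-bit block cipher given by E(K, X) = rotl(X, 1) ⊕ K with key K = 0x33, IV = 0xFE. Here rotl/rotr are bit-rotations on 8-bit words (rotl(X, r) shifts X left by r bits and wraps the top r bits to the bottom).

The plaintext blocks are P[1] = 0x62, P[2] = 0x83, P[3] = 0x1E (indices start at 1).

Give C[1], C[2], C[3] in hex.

C[1] = 0x0A, C[2] = 0x20, C[3] = 0x4F

CBC encryption: C_i = E(K, P_i ⊕ C_{i−1}), with C_{0} = IV.
C[1]: P[1] ⊕ 0xFE = 0x9C; E(K, 0x9C) = 0x0A.
C[2]: P[2] ⊕ 0x0A = 0x89; E(K, 0x89) = 0x20.
C[3]: P[3] ⊕ 0x20 = 0x3E; E(K, 0x3E) = 0x4F.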